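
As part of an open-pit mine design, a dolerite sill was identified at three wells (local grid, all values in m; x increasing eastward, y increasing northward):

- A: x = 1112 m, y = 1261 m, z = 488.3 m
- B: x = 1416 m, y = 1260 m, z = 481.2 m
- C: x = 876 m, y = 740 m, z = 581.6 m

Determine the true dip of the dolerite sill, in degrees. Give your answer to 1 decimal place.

9.6°

Let the plane be z = a·x + b·y + c.
B−A: 304a − 1b = −7.1;  C−A: −236a − 521b = 93.3.
Solving gives a = −0.02391, b = −0.16825.
Gradient magnitude |∇z| = √(a² + b²) = √(0.00057 + 0.02831) = 0.16994.
True dip = arctan(0.16994) = 9.6°, dipping toward N (azimuth ≈ 008°).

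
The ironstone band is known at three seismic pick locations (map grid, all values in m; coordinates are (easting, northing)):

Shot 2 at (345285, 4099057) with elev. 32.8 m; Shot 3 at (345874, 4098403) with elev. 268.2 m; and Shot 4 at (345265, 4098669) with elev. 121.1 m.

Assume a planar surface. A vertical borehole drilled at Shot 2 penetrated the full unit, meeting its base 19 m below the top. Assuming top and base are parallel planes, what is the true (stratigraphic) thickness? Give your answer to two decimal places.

Let the plane be z = a·E + b·N + c.
Shot 3−Shot 2: 589a − 654b = 235.4;  Shot 4−Shot 2: −20a − 388b = 88.3.
Solving gives a = 0.13901, b = −0.23474.
|∇z| = √(a²+b²) = 0.27282, so dip δ = arctan(0.27282) = 15.26°.
True thickness = vertical thickness × cos δ = 19 × cos 15.26° = 18.33 m.

18.33 m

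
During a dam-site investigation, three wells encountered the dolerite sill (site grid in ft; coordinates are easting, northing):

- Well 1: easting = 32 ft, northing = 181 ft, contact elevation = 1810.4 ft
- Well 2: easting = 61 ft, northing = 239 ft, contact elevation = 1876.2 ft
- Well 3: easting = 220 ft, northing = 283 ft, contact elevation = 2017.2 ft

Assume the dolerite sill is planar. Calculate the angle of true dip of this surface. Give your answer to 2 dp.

Two edge vectors: Well 1→Well 2 = (29, 58, 65.8), Well 1→Well 3 = (188, 102, 206.8).
Normal n = (Well 1→Well 2) × (Well 1→Well 3) = (5282.8, 6373.2, -7946).
So ∂z/∂easting = −n_x/n_z = 0.66484 and ∂z/∂northing = −n_y/n_z = 0.80206.
Gradient magnitude |∇z| = √(a² + b²) = √(0.44201 + 0.64331) = 1.04178.
True dip = arctan(1.04178) = 46.17°, dipping toward SW (azimuth ≈ 220°).

46.17°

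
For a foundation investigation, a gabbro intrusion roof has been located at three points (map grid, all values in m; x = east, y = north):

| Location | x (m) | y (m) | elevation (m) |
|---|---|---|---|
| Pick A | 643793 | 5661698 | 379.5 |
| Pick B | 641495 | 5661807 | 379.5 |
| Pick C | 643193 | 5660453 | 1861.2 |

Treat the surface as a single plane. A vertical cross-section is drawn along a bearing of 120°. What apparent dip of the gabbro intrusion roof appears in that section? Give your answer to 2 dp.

Two edge vectors: Pick A→Pick B = (-2298, 109, 0), Pick A→Pick C = (-600, -1245, 1481.7).
Normal n = (Pick A→Pick B) × (Pick A→Pick C) = (161505.3, 3404946.6, 2926410).
So ∂z/∂x = −n_x/n_z = −0.05519 and ∂z/∂y = −n_y/n_z = −1.16352.
Unit vector along 120° is (sin 120°, cos 120°) = (0.8660, -0.5000).
Slope in that direction = a·(0.8660) + b·(-0.5000) = 0.53397.
Apparent dip = arctan|0.53397| = 28.10° (true dip is 49.4°, so apparent ≤ true as expected).

28.10°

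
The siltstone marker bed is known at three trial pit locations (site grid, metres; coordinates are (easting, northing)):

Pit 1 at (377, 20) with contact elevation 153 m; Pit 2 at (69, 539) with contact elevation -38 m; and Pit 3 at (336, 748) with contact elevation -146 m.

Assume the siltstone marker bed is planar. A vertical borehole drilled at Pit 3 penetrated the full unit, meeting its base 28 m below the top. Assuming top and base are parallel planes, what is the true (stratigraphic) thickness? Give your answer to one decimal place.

25.8 m

Let the plane be z = a·E + b·N + c.
Pit 2−Pit 1: −308a + 519b = −191;  Pit 3−Pit 1: −41a + 728b = −299.
Solving gives a = −0.07949, b = −0.41519.
|∇z| = √(a²+b²) = 0.42273, so dip δ = arctan(0.42273) = 22.92°.
True thickness = vertical thickness × cos δ = 28 × cos 22.92° = 25.8 m.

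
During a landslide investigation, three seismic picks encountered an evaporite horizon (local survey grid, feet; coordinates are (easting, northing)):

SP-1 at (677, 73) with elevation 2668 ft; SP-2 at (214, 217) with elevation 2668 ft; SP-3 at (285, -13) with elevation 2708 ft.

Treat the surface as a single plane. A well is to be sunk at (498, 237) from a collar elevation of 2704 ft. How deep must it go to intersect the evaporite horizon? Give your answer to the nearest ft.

Let the plane be z = a·E + b·N + c.
SP-2−SP-1: −463a + 144b = 0;  SP-3−SP-1: −392a − 86b = 40.
Solving gives a = −0.05983, b = −0.19238.
Then c = 2668 − a·677 − b·73 = 2722.55.
At (498, 237): z_contact = −29.8 − 45.6 + 2722.55 = 2647.2 ft.
Depth below ground = 2704 − 2647.2 = 57 ft.

57 ft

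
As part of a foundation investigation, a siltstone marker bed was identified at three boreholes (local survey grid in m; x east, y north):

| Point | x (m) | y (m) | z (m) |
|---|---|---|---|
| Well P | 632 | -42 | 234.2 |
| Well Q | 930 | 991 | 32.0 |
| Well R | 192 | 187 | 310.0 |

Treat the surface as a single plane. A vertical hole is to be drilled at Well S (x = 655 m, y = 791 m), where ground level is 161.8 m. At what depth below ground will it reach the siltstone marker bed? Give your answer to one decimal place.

38.9 m

Two edge vectors: Well P→Well Q = (298, 1033, -202.2), Well P→Well R = (-440, 229, 75.8).
Normal n = (Well P→Well Q) × (Well P→Well R) = (124605.2, 66379.6, 522762).
So ∂z/∂x = −n_x/n_z = −0.23836 and ∂z/∂y = −n_y/n_z = −0.12698.
Intercept c from Well P: 234.2 + 150.64 − 5.33 = 379.51.
At (655, 791): z_contact = −156.13 − 100.44 + 379.51 = 122.94 m.
Depth below ground = 161.8 − 122.94 = 38.9 m.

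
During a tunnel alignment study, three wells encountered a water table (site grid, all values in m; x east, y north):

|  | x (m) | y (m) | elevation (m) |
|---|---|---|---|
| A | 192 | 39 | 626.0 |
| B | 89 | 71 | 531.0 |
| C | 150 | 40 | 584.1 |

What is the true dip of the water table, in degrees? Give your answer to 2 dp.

46.06°

Two edge vectors: A→B = (-103, 32, -95), A→C = (-42, 1, -41.9).
Normal n = (A→B) × (A→C) = (-1245.8, -325.7, 1241).
So ∂z/∂x = −n_x/n_z = 1.00387 and ∂z/∂y = −n_y/n_z = 0.26245.
Gradient magnitude |∇z| = √(a² + b²) = √(1.00775 + 0.06888) = 1.03761.
True dip = arctan(1.03761) = 46.06°, dipping toward WSW (azimuth ≈ 255°).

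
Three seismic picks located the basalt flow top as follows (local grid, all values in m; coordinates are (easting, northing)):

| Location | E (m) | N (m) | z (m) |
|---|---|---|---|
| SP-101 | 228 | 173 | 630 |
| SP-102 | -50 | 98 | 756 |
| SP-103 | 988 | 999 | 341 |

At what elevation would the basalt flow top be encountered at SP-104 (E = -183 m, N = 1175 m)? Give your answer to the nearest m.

Two edge vectors: SP-101→SP-102 = (-278, -75, 126), SP-101→SP-103 = (760, 826, -289).
Normal n = (SP-101→SP-102) × (SP-101→SP-103) = (-82401, 15418, -172628).
So ∂z/∂E = −n_x/n_z = −0.47733 and ∂z/∂N = −n_y/n_z = 0.08931.
Intercept c from SP-101: 630 + 108.83 − 15.45 = 723.38.
At (-183, 1175): z = 87.4 + 104.9 + 723.38 = 915.7 m.

916 m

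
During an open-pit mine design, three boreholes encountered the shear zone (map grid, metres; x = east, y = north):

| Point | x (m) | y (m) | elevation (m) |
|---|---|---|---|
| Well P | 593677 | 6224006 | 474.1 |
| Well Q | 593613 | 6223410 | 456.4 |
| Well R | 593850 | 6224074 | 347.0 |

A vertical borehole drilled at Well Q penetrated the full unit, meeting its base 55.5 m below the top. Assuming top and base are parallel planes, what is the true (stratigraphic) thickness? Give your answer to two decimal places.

43.60 m

Two edge vectors: Well P→Well Q = (-64, -596, -17.7), Well P→Well R = (173, 68, -127.1).
Normal n = (Well P→Well Q) × (Well P→Well R) = (76955.2, -11196.5, 98756).
So ∂z/∂x = −n_x/n_z = −0.77925 and ∂z/∂y = −n_y/n_z = 0.11338.
|∇z| = √(a²+b²) = 0.78745, so dip δ = arctan(0.78745) = 38.22°.
True thickness = vertical thickness × cos δ = 55.5 × cos 38.22° = 43.60 m.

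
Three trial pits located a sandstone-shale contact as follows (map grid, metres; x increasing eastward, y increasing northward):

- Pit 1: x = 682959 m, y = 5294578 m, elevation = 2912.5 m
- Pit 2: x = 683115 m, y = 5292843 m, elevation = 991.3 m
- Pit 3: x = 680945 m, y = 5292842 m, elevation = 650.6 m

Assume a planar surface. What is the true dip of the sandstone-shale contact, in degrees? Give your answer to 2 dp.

48.55°

Let the plane be z = a·x + b·y + c.
Pit 2−Pit 1: 156a − 1735b = −1921.2;  Pit 3−Pit 1: −2014a − 1736b = −2261.9.
Solving gives a = 0.15649, b = 1.12139.
Gradient magnitude |∇z| = √(a² + b²) = √(0.02449 + 1.25752) = 1.13226.
True dip = arctan(1.13226) = 48.55°, dipping toward S (azimuth ≈ 188°).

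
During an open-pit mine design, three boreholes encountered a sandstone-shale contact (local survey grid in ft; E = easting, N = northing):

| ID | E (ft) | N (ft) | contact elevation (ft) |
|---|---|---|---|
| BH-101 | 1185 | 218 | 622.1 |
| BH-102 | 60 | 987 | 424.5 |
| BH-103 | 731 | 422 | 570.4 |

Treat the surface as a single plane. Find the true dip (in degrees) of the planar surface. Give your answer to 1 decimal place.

14.8°

Let the plane be z = a·E + b·N + c.
BH-102−BH-101: −1125a + 769b = −197.6;  BH-103−BH-101: −454a + 204b = −51.7.
Solving gives a = −0.00462, b = −0.26372.
Gradient magnitude |∇z| = √(a² + b²) = √(0.00002 + 0.06955) = 0.26376.
True dip = arctan(0.26376) = 14.8°, dipping toward N (azimuth ≈ 001°).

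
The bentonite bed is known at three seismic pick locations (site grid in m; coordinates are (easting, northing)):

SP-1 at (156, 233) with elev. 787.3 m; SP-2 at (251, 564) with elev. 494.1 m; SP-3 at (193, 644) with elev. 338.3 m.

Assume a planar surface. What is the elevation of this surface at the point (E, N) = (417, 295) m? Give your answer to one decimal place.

987.5 m

Let the plane be z = a·E + b·N + c.
SP-2−SP-1: 95a + 331b = −293.2;  SP-3−SP-1: 37a + 411b = −449.
Solving gives a = 1.04910, b = −1.18690.
Then c = 787.3 − a·156 − b·233 = 900.19.
At (417, 295): z = 437.5 − 350.1 + 900.19 = 987.5 m.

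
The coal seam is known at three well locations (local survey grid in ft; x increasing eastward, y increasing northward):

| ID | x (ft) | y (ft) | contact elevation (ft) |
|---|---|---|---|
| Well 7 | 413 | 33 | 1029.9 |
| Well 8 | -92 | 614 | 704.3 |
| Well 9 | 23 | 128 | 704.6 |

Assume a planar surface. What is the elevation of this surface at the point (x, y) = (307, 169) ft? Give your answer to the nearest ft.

Let the plane be z = a·x + b·y + c.
Well 8−Well 7: −505a + 581b = −325.6;  Well 9−Well 7: −390a + 95b = −325.3.
Solving gives a = 0.88496, b = 0.20879.
Then c = 1029.9 − a·413 − b·33 = 657.52.
At (307, 169): z = 271.7 + 35.3 + 657.52 = 964.5 ft.

964 ft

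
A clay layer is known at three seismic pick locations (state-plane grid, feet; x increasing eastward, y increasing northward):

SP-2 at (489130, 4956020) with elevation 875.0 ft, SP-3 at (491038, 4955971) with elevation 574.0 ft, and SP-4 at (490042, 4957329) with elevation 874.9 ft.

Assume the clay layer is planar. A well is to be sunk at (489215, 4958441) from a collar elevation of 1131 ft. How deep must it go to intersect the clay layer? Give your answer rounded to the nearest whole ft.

8 ft

Two edge vectors: SP-2→SP-3 = (1908, -49, -301), SP-2→SP-4 = (912, 1309, -0.1).
Normal n = (SP-2→SP-3) × (SP-2→SP-4) = (394013.9, -274321.2, 2542260).
So ∂z/∂x = −n_x/n_z = −0.15498568 and ∂z/∂y = −n_y/n_z = 0.10790446.
Intercept c from SP-2: 875 + 75808.15 − 534776.68 = −458093.53.
At (489215, 4958441): z_contact = −75821.3 + 535037.9 − 458093.53 = 1123.1 ft.
Depth below ground = 1131 − 1123.1 = 8 ft.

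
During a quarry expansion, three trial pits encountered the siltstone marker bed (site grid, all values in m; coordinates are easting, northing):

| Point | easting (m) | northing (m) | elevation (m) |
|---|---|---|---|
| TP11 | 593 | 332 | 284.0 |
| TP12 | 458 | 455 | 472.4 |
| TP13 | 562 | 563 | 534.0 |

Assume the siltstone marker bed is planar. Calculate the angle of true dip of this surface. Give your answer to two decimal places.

48.27°

Two edge vectors: TP11→TP12 = (-135, 123, 188.4), TP11→TP13 = (-31, 231, 250).
Normal n = (TP11→TP12) × (TP11→TP13) = (-12770.4, 27909.6, -27372).
So ∂z/∂easting = −n_x/n_z = −0.46655 and ∂z/∂northing = −n_y/n_z = 1.01964.
Gradient magnitude |∇z| = √(a² + b²) = √(0.21767 + 1.03967) = 1.12131.
True dip = arctan(1.12131) = 48.27°, dipping toward SSE (azimuth ≈ 155°).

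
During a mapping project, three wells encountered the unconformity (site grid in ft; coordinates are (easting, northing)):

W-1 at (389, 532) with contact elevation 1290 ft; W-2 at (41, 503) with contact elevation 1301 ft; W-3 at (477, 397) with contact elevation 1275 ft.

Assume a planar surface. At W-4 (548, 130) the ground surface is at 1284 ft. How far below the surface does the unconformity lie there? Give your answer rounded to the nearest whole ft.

Two edge vectors: W-1→W-2 = (-348, -29, 11), W-1→W-3 = (88, -135, -15).
Normal n = (W-1→W-2) × (W-1→W-3) = (1920, -4252, 49532).
So ∂z/∂E = −n_x/n_z = −0.03876 and ∂z/∂N = −n_y/n_z = 0.08584.
Intercept c from W-1: 1290 + 15.08 − 45.67 = 1259.41.
At (548, 130): z_contact = −21.2 + 11.2 + 1259.41 = 1249.3 ft.
Depth below ground = 1284 − 1249.3 = 35 ft.

35 ft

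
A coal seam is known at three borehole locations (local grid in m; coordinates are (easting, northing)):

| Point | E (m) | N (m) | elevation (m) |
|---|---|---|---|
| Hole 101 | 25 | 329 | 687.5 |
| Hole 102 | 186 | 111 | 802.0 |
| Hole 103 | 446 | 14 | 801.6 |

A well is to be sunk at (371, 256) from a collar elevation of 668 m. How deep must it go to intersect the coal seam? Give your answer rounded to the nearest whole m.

Two edge vectors: Hole 101→Hole 102 = (161, -218, 114.5), Hole 101→Hole 103 = (421, -315, 114.1).
Normal n = (Hole 101→Hole 102) × (Hole 101→Hole 103) = (11193.7, 29834.4, 41063).
So ∂z/∂E = −n_x/n_z = −0.27260 and ∂z/∂N = −n_y/n_z = −0.72655.
Intercept c from Hole 101: 687.5 + 6.81 + 239.04 = 933.35.
At (371, 256): z_contact = −101.1 − 186.0 + 933.35 = 646.2 m.
Depth below ground = 668 − 646.2 = 22 m.

22 m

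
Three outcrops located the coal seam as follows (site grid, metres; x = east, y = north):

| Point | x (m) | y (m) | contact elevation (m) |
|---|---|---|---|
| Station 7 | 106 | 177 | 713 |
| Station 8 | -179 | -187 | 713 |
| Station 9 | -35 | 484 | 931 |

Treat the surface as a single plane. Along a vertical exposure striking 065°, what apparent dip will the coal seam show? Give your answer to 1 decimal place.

Let the plane be z = a·x + b·y + c.
Station 8−Station 7: −285a − 364b = 0;  Station 9−Station 7: −141a + 307b = 218.
Solving gives a = −0.57162, b = 0.44756.
Unit vector along 065° is (sin 65°, cos 65°) = (0.9063, 0.4226).
Slope in that direction = a·(0.9063) + b·(0.4226) = −0.32892.
Apparent dip = arctan|0.32892| = 18.2° (true dip is 36.0°, so apparent ≤ true as expected).

18.2°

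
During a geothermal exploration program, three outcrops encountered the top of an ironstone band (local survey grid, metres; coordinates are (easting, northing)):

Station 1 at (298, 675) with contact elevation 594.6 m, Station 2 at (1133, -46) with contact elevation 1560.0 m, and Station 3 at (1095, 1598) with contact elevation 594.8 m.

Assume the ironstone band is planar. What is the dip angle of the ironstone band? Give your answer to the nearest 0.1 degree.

Let the plane be z = a·E + b·N + c.
Station 2−Station 1: 835a − 721b = 965.4;  Station 3−Station 1: 797a + 923b = 0.2.
Solving gives a = 0.66244, b = −0.57179.
Gradient magnitude |∇z| = √(a² + b²) = √(0.43883 + 0.32695) = 0.87508.
True dip = arctan(0.87508) = 41.2°, dipping toward NW (azimuth ≈ 311°).

41.2°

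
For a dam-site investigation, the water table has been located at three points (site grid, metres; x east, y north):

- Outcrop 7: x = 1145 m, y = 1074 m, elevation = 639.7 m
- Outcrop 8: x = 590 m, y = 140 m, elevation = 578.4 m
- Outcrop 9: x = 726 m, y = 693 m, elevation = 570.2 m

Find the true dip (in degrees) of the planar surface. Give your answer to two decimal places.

Let the plane be z = a·x + b·y + c.
Outcrop 8−Outcrop 7: −555a − 934b = −61.3;  Outcrop 9−Outcrop 7: −419a − 381b = −69.5.
Solving gives a = 0.23102, b = −0.07164.
Gradient magnitude |∇z| = √(a² + b²) = √(0.05337 + 0.00513) = 0.24187.
True dip = arctan(0.24187) = 13.60°, dipping toward WNW (azimuth ≈ 287°).

13.60°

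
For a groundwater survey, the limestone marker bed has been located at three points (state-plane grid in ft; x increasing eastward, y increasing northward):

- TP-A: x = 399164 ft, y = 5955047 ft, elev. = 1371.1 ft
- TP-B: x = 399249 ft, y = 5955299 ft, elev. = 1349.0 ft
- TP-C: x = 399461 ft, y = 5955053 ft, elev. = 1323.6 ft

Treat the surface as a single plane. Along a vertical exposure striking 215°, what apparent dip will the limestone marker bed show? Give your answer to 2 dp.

Let the plane be z = a·x + b·y + c.
TP-B−TP-A: 85a + 252b = −22.1;  TP-C−TP-A: 297a + 6b = −47.5.
Solving gives a = −0.15925, b = −0.03398.
Unit vector along 215° is (sin 215°, cos 215°) = (-0.5736, -0.8192).
Slope in that direction = a·(-0.5736) + b·(-0.8192) = 0.11918.
Apparent dip = arctan|0.11918| = 6.80° (true dip is 9.2°, so apparent ≤ true as expected).

6.80°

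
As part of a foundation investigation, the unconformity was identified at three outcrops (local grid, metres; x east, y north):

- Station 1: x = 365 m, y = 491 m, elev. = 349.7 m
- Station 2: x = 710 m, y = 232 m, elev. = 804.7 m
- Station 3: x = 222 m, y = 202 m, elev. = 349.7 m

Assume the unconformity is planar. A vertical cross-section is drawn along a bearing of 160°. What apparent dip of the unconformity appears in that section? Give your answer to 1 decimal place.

Two edge vectors: Station 1→Station 2 = (345, -259, 455), Station 1→Station 3 = (-143, -289, 0).
Normal n = (Station 1→Station 2) × (Station 1→Station 3) = (131495, -65065, -136742).
So ∂z/∂x = −n_x/n_z = 0.96163 and ∂z/∂y = −n_y/n_z = −0.47582.
Unit vector along 160° is (sin 160°, cos 160°) = (0.3420, -0.9397).
Slope in that direction = a·(0.3420) + b·(-0.9397) = 0.77602.
Apparent dip = arctan|0.77602| = 37.8° (true dip is 47.0°, so apparent ≤ true as expected).

37.8°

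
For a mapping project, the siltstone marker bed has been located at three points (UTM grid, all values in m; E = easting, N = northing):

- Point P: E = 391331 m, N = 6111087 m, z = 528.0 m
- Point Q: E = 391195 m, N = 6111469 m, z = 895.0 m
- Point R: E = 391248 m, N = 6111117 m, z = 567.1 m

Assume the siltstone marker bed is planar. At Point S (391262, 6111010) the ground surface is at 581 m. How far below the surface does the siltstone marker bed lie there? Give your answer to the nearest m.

113 m

Let the plane be z = a·E + b·N + c.
Point Q−Point P: −136a + 382b = 367;  Point R−Point P: −83a + 30b = 39.1.
Solving gives a = −0.14211974, b = 0.91013538.
Then c = 528 − a·391331 − b·6111087 = −5505772.63.
At (391262, 6111010): z_contact = −55606.1 + 5561846.4 − 5505772.63 = 467.7 m.
Depth below ground = 581 − 467.7 = 113 m.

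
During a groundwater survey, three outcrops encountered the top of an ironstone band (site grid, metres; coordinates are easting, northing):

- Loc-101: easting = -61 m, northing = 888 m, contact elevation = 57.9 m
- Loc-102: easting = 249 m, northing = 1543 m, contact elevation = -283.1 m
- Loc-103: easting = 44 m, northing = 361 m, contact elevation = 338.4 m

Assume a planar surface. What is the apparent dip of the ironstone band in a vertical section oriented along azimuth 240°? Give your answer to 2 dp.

Let the plane be z = a·easting + b·northing + c.
Loc-102−Loc-101: 310a + 655b = −341;  Loc-103−Loc-101: 105a − 527b = 280.5.
Solving gives a = 0.01732, b = −0.52881.
Unit vector along 240° is (sin 240°, cos 240°) = (-0.8660, -0.5000).
Slope in that direction = a·(-0.8660) + b·(-0.5000) = 0.24941.
Apparent dip = arctan|0.24941| = 14.00° (true dip is 27.9°, so apparent ≤ true as expected).

14.00°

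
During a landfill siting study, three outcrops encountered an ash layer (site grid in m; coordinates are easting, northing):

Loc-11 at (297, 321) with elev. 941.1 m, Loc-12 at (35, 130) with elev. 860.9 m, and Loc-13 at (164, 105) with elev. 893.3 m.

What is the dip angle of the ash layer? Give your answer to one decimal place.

Let the plane be z = a·easting + b·northing + c.
Loc-12−Loc-11: −262a − 191b = −80.2;  Loc-13−Loc-11: −133a − 216b = −47.8.
Solving gives a = 0.26270, b = 0.05954.
Gradient magnitude |∇z| = √(a² + b²) = √(0.06901 + 0.00355) = 0.26936.
True dip = arctan(0.26936) = 15.1°, dipping toward WSW (azimuth ≈ 257°).

15.1°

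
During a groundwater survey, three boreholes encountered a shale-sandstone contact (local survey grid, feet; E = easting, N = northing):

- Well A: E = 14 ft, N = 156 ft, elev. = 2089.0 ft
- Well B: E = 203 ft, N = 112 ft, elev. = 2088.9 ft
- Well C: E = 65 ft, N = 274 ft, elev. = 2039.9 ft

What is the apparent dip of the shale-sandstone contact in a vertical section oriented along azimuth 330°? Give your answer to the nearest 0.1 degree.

Let the plane be z = a·E + b·N + c.
Well B−Well A: 189a − 44b = −0.1;  Well C−Well A: 51a + 118b = −49.1.
Solving gives a = −0.08850, b = −0.37785.
Unit vector along 330° is (sin 330°, cos 330°) = (-0.5000, 0.8660).
Slope in that direction = a·(-0.5000) + b·(0.8660) = −0.28298.
Apparent dip = arctan|0.28298| = 15.8° (true dip is 21.2°, so apparent ≤ true as expected).

15.8°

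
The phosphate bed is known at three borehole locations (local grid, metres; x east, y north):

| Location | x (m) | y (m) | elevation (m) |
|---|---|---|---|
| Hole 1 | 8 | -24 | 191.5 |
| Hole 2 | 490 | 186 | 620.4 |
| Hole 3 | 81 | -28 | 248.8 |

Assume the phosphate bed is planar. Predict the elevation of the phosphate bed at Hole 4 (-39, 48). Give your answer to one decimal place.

169.5 m

Let the plane be z = a·x + b·y + c.
Hole 2−Hole 1: 482a + 210b = 428.9;  Hole 3−Hole 1: 73a − 4b = 57.3.
Solving gives a = 0.79665, b = 0.21388.
Then c = 191.5 − a·8 − b·-24 = 190.26.
At (-39, 48): z = −31.1 + 10.3 + 190.26 = 169.5 m.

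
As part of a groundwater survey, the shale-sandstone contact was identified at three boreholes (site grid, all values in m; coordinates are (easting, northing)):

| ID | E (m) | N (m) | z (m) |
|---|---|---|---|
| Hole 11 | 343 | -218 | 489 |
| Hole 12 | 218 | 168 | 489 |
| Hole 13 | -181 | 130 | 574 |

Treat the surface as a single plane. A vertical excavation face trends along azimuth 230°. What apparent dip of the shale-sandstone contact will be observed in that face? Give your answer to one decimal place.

Two edge vectors: Hole 11→Hole 12 = (-125, 386, 0), Hole 11→Hole 13 = (-524, 348, 85).
Normal n = (Hole 11→Hole 12) × (Hole 11→Hole 13) = (32810, 10625, 158764).
So ∂z/∂E = −n_x/n_z = −0.20666 and ∂z/∂N = −n_y/n_z = −0.06692.
Unit vector along 230° is (sin 230°, cos 230°) = (-0.7660, -0.6428).
Slope in that direction = a·(-0.7660) + b·(-0.6428) = 0.20133.
Apparent dip = arctan|0.20133| = 11.4° (true dip is 12.3°, so apparent ≤ true as expected).

11.4°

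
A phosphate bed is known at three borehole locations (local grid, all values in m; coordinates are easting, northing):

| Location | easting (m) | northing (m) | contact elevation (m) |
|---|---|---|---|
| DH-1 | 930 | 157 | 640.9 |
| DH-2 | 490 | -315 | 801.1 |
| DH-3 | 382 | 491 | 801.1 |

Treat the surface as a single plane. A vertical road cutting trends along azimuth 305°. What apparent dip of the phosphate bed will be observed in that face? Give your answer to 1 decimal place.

13.3°

Two edge vectors: DH-1→DH-2 = (-440, -472, 160.2), DH-1→DH-3 = (-548, 334, 160.2).
Normal n = (DH-1→DH-2) × (DH-1→DH-3) = (-129121.2, -17301.6, -405616).
So ∂z/∂easting = −n_x/n_z = −0.31833 and ∂z/∂northing = −n_y/n_z = −0.04266.
Unit vector along 305° is (sin 305°, cos 305°) = (-0.8192, 0.5736).
Slope in that direction = a·(-0.8192) + b·(0.5736) = 0.23630.
Apparent dip = arctan|0.23630| = 13.3° (true dip is 17.8°, so apparent ≤ true as expected).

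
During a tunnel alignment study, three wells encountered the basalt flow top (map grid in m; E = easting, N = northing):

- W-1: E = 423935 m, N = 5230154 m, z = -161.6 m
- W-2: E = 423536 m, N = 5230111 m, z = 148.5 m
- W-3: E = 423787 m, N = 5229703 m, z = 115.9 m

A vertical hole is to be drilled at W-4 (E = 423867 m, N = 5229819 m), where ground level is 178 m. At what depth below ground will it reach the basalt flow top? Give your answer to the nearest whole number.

164 m

Two edge vectors: W-1→W-2 = (-399, -43, 310.1), W-1→W-3 = (-148, -451, 277.5).
Normal n = (W-1→W-2) × (W-1→W-3) = (127922.6, 64827.7, 173585).
So ∂z/∂E = −n_x/n_z = −0.73694501 and ∂z/∂N = −n_y/n_z = −0.37346372.
Intercept c from W-1: -161.6 + 312416.78 + 1953272.77 = 2265527.96.
At (423867, 5229819): z_contact = −312366.7 − 1953147.7 + 2265527.96 = 13.6 m.
Depth below ground = 178 − 13.6 = 164 m.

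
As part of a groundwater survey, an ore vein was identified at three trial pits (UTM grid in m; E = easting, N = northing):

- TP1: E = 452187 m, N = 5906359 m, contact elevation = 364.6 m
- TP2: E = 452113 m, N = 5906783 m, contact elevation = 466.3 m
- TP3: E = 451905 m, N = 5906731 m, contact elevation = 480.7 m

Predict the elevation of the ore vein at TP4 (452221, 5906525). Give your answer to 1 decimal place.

396.6 m

Let the plane be z = a·E + b·N + c.
TP2−TP1: −74a + 424b = 101.7;  TP3−TP1: −282a + 372b = 116.1.
Solving gives a = −0.123794003, b = 0.218252934.
Then c = 364.6 − a·452187 − b·5906359 = −1232737.54.
At (452221, 5906525): z = −55982.2 + 1289116.4 − 1232737.54 = 396.6 m.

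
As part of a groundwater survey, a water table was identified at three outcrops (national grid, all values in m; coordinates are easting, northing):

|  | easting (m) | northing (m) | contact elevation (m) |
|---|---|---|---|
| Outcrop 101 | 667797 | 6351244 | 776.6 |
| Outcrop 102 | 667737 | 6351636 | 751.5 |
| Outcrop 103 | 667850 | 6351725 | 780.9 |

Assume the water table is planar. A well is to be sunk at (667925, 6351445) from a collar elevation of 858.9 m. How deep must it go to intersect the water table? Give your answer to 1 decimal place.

Two edge vectors: Outcrop 101→Outcrop 102 = (-60, 392, -25.1), Outcrop 101→Outcrop 103 = (53, 481, 4.3).
Normal n = (Outcrop 101→Outcrop 102) × (Outcrop 101→Outcrop 103) = (13758.7, -1072.3, -49636).
So ∂z/∂easting = −n_x/n_z = 0.277191957 and ∂z/∂northing = −n_y/n_z = −0.021603272.
Intercept c from Outcrop 101: 776.6 − 185107.96 + 137207.65 = −47123.71.
At (667925, 6351445): z_contact = 185143.44 − 137211.99 − 47123.71 = 807.74 m.
Depth below ground = 858.9 − 807.74 = 51.2 m.

51.2 m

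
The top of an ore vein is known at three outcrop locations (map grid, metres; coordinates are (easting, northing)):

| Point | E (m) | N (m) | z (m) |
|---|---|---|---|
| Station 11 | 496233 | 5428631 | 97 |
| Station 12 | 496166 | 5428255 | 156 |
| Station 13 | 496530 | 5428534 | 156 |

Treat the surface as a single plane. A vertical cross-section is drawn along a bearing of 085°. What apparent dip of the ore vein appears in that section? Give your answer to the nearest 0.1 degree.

Let the plane be z = a·E + b·N + c.
Station 12−Station 11: −67a − 376b = 59;  Station 13−Station 11: 297a − 97b = 59.
Solving gives a = 0.13930, b = −0.18174.
Unit vector along 085° is (sin 85°, cos 85°) = (0.9962, 0.0872).
Slope in that direction = a·(0.9962) + b·(0.0872) = 0.12293.
Apparent dip = arctan|0.12293| = 7.0° (true dip is 12.9°, so apparent ≤ true as expected).

7.0°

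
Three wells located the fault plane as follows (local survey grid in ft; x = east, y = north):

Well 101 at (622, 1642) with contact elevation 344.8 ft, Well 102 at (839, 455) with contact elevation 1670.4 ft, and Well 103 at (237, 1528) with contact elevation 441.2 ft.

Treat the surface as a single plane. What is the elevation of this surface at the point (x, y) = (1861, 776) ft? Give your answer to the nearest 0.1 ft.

Let the plane be z = a·x + b·y + c.
Well 102−Well 101: 217a − 1187b = 1325.6;  Well 103−Well 101: −385a − 114b = 96.4.
Solving gives a = 0.076166, b = −1.102841.
Then c = 344.8 − a·622 − b·1642 = 2108.29.
At (1861, 776): z = 141.7 − 855.8 + 2108.29 = 1394.2 ft.

1394.2 ft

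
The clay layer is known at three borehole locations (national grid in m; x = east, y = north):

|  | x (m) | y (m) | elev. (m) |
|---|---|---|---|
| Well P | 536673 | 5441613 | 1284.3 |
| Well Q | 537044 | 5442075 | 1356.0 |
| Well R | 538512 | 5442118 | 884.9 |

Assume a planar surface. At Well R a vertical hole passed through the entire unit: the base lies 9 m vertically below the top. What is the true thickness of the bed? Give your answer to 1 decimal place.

7.9 m

Let the plane be z = a·x + b·y + c.
Well Q−Well P: 371a + 462b = 71.7;  Well R−Well P: 1839a + 505b = −399.4.
Solving gives a = −0.33330, b = 0.42284.
|∇z| = √(a²+b²) = 0.53841, so dip δ = arctan(0.53841) = 28.30°.
True thickness = vertical thickness × cos δ = 9 × cos 28.30° = 7.9 m.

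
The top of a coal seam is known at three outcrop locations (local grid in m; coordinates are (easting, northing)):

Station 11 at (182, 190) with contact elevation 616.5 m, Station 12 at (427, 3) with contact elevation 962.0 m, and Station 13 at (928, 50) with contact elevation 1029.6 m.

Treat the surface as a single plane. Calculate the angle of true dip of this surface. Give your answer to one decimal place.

56.5°

Let the plane be z = a·E + b·N + c.
Station 12−Station 11: 245a − 187b = 345.5;  Station 13−Station 11: 746a − 140b = 413.1.
Solving gives a = 0.27452, b = −1.48793.
Gradient magnitude |∇z| = √(a² + b²) = √(0.07536 + 2.21394) = 1.51304.
True dip = arctan(1.51304) = 56.5°, dipping toward N (azimuth ≈ 350°).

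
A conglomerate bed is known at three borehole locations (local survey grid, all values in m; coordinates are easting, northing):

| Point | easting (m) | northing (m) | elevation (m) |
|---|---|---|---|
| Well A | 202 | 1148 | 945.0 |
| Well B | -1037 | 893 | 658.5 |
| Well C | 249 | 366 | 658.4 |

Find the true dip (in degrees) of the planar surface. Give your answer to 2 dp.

22.10°

Two edge vectors: Well A→Well B = (-1239, -255, -286.5), Well A→Well C = (47, -782, -286.6).
Normal n = (Well A→Well B) × (Well A→Well C) = (-150960, -368562.9, 980883).
So ∂z/∂easting = −n_x/n_z = 0.15390 and ∂z/∂northing = −n_y/n_z = 0.37575.
Gradient magnitude |∇z| = √(a² + b²) = √(0.02369 + 0.14119) = 0.40604.
True dip = arctan(0.40604) = 22.10°, dipping toward SSW (azimuth ≈ 202°).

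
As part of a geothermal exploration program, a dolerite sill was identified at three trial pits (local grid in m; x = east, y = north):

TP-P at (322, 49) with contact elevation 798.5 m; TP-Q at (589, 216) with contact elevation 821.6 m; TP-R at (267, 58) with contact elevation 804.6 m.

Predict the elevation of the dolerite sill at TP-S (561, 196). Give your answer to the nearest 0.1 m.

Two edge vectors: TP-P→TP-Q = (267, 167, 23.1), TP-P→TP-R = (-55, 9, 6.1).
Normal n = (TP-P→TP-Q) × (TP-P→TP-R) = (810.8, -2899.2, 11588).
So ∂z/∂x = −n_x/n_z = −0.06997 and ∂z/∂y = −n_y/n_z = 0.25019.
Intercept c from TP-P: 798.5 + 22.53 − 12.26 = 808.77.
At (561, 196): z = −39.3 + 49.0 + 808.77 = 818.6 m.

818.6 m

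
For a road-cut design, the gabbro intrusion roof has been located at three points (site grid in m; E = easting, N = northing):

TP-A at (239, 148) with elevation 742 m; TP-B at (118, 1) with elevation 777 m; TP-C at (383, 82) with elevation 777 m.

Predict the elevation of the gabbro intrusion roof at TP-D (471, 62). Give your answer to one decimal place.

791.9 m

Two edge vectors: TP-A→TP-B = (-121, -147, 35), TP-A→TP-C = (144, -66, 35).
Normal n = (TP-A→TP-B) × (TP-A→TP-C) = (-2835, 9275, 29154).
So ∂z/∂E = −n_x/n_z = 0.09724 and ∂z/∂N = −n_y/n_z = −0.31814.
Intercept c from TP-A: 742 − 23.24 + 47.08 = 765.84.
At (471, 62): z = 45.8 − 19.7 + 765.84 = 791.9 m.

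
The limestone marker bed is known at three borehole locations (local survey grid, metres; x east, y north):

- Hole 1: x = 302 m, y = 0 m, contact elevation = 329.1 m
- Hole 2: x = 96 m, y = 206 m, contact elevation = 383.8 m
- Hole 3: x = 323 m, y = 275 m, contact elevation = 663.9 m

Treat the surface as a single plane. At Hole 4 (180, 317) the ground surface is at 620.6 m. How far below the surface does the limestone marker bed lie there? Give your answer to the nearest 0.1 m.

34.9 m

Let the plane be z = a·x + b·y + c.
Hole 2−Hole 1: −206a + 206b = 54.7;  Hole 3−Hole 1: 21a + 275b = 334.8.
Solving gives a = 0.88439, b = 1.14992.
Then c = 329.1 − a·302 − b·0 = 62.02.
At (180, 317): z_contact = 159.19 + 364.52 + 62.02 = 585.73 m.
Depth below ground = 620.6 − 585.73 = 34.9 m.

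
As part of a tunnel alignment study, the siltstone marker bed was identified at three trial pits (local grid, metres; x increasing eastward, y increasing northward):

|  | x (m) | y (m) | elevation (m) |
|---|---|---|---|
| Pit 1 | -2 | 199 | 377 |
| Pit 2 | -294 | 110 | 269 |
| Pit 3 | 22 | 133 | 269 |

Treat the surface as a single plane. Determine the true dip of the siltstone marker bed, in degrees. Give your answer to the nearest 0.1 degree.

58.0°

Let the plane be z = a·x + b·y + c.
Pit 2−Pit 1: −292a − 89b = −108;  Pit 3−Pit 1: 24a − 66b = −108.
Solving gives a = −0.11603, b = 1.59417.
Gradient magnitude |∇z| = √(a² + b²) = √(0.01346 + 2.54138) = 1.59839.
True dip = arctan(1.59839) = 58.0°, dipping toward S (azimuth ≈ 176°).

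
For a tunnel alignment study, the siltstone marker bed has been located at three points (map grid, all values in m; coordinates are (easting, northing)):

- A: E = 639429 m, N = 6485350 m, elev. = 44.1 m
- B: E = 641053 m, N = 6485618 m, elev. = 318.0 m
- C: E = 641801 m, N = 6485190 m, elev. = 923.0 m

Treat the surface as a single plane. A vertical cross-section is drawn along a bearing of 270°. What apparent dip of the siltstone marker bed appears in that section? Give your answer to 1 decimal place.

Two edge vectors: A→B = (1624, 268, 273.9), A→C = (2372, -160, 878.9).
Normal n = (A→B) × (A→C) = (279369.2, -777642.8, -895536).
So ∂z/∂E = −n_x/n_z = 0.31196 and ∂z/∂N = −n_y/n_z = −0.86835.
Unit vector along 270° is (sin 270°, cos 270°) = (-1.0000, -0.0000).
Slope in that direction = a·(-1.0000) + b·(-0.0000) = −0.31196.
Apparent dip = arctan|0.31196| = 17.3° (true dip is 42.7°, so apparent ≤ true as expected).

17.3°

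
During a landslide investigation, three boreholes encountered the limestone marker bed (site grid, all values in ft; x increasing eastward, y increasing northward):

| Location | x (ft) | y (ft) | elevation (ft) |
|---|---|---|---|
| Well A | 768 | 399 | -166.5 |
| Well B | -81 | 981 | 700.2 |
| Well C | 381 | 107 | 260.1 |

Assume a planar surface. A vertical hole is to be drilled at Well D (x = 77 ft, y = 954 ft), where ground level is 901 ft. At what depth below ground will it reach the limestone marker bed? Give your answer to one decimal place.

366.7 ft

Let the plane be z = a·x + b·y + c.
Well B−Well A: −849a + 582b = 866.7;  Well C−Well A: −387a − 292b = 426.6.
Solving gives a = −1.05963, b = −0.05658.
Then c = -166.5 − a·768 − b·399 = 669.87.
At (77, 954): z_contact = −81.59 − 53.98 + 669.87 = 534.31 ft.
Depth below ground = 901 − 534.31 = 366.7 ft.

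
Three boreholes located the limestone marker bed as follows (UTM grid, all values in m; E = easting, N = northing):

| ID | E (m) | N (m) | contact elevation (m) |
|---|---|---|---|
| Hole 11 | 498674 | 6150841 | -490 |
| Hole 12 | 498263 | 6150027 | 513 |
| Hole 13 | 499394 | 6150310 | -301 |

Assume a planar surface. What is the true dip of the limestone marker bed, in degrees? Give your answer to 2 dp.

Two edge vectors: Hole 11→Hole 12 = (-411, -814, 1003), Hole 11→Hole 13 = (720, -531, 189).
Normal n = (Hole 11→Hole 12) × (Hole 11→Hole 13) = (378747, 799839, 804321).
So ∂z/∂E = −n_x/n_z = −0.47089 and ∂z/∂N = −n_y/n_z = −0.99443.
Gradient magnitude |∇z| = √(a² + b²) = √(0.22174 + 0.98889) = 1.10028.
True dip = arctan(1.10028) = 47.73°, dipping toward NNE (azimuth ≈ 025°).

47.73°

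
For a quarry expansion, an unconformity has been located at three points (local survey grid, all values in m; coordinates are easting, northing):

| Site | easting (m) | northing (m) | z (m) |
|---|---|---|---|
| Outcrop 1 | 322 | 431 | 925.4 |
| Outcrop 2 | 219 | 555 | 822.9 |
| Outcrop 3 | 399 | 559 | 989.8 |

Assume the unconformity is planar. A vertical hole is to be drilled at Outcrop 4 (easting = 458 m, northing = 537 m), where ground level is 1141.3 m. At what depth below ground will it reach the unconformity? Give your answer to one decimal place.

Let the plane be z = a·easting + b·northing + c.
Outcrop 2−Outcrop 1: −103a + 124b = −102.5;  Outcrop 3−Outcrop 1: 77a + 128b = 64.4.
Solving gives a = 0.92845, b = −0.05540.
Then c = 925.4 − a·322 − b·431 = 650.31.
At (458, 537): z_contact = 425.23 − 29.75 + 650.31 = 1045.80 m.
Depth below ground = 1141.3 − 1045.80 = 95.5 m.

95.5 m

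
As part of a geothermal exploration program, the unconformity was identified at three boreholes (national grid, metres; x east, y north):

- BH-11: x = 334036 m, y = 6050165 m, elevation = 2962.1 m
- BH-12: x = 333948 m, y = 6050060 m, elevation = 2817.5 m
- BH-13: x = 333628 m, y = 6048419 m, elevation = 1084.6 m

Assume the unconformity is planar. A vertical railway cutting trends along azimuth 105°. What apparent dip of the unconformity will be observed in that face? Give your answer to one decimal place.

13.2°

Let the plane be z = a·x + b·y + c.
BH-12−BH-11: −88a − 105b = −144.6;  BH-13−BH-11: −408a − 1746b = −1877.5.
Solving gives a = 0.49937, b = 0.95862.
Unit vector along 105° is (sin 105°, cos 105°) = (0.9659, -0.2588).
Slope in that direction = a·(0.9659) + b·(-0.2588) = 0.23424.
Apparent dip = arctan|0.23424| = 13.2° (true dip is 47.2°, so apparent ≤ true as expected).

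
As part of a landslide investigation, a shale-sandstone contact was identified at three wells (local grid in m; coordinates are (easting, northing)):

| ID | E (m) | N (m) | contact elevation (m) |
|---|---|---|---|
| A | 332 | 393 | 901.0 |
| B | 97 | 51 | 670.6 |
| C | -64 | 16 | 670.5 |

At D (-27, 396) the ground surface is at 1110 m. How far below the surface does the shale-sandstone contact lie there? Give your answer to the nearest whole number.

Two edge vectors: A→B = (-235, -342, -230.4), A→C = (-396, -377, -230.5).
Normal n = (A→B) × (A→C) = (-8029.8, 37070.9, -46837).
So ∂z/∂E = −n_x/n_z = −0.17144 and ∂z/∂N = −n_y/n_z = 0.79149.
Intercept c from A: 901 + 56.92 − 311.05 = 646.86.
At (-27, 396): z_contact = 4.6 + 313.4 + 646.86 = 964.9 m.
Depth below ground = 1110 − 964.9 = 145 m.

145 m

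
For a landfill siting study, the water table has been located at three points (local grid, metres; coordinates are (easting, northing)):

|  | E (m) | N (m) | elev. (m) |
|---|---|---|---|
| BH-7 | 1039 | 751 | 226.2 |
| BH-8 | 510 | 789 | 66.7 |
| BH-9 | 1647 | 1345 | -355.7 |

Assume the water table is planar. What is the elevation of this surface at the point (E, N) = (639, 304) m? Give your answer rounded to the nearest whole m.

676 m

Let the plane be z = a·E + b·N + c.
BH-8−BH-7: −529a + 38b = −159.5;  BH-9−BH-7: 608a + 594b = −581.9.
Solving gives a = 0.21531, b = −1.20002.
Then c = 226.2 − a·1039 − b·751 = 903.70.
At (639, 304): z = 137.6 − 364.8 + 903.70 = 676.5 m.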